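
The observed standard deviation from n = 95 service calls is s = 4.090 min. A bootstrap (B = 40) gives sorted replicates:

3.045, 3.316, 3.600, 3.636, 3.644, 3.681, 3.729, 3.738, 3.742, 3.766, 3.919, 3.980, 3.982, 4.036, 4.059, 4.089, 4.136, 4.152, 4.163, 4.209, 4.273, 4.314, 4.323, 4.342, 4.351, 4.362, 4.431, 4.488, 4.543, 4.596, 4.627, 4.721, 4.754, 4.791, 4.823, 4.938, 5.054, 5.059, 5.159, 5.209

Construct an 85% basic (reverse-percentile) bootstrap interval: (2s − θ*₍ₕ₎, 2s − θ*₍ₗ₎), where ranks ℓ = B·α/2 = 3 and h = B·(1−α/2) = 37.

Percentile endpoints at ranks 3 and 37: θ*₍3₎ = 3.600, θ*₍37₎ = 5.054.
Basic interval reflects these around s:
  lower = 2 × 4.090 − 5.054 = 3.126
  upper = 2 × 4.090 − 3.600 = 4.580

(3.126, 4.580)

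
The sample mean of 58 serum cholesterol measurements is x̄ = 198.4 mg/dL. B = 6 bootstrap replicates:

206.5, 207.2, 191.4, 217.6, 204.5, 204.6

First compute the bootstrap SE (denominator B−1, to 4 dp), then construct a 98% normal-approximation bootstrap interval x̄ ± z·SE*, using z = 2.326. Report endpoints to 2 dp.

(178.92, 217.88)

Mean of replicates = 205.3000; sum of squared deviations = 350.6800; SE* = √(350.6800/5) = 8.3747
Margin = 2.326 × 8.3747 = 19.480
Interval: 198.4 ± 19.480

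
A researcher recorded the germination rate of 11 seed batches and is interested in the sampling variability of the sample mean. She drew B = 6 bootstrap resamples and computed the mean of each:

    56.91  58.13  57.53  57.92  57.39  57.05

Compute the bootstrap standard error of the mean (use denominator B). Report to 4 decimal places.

SE* = 0.4351

Bootstrap SE is the standard deviation of the 6 replicate means.
Mean of replicates: (56.91 + 58.13 + 57.53 + 57.92 + 57.39 + 57.05) / 6 = 344.93000 / 6 = 57.48833
Sum of squared deviations: (−0.57833)² + (+0.64167)² + (+0.04167)² + (+0.43167)² + (−0.09833)² + (−0.43833)² = 1.13608
Variance = 1.13608 / 6 = 0.18935
SE* = √0.18935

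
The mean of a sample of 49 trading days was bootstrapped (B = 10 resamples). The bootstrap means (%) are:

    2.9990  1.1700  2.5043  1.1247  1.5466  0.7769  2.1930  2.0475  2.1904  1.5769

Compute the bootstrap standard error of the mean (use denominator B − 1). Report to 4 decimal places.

SE* = 0.6923

Bootstrap SE is the standard deviation of the 10 replicate means.
Mean of replicates: (2.9990 + 1.1700 + 2.5043 + 1.1247 + 1.5466 + 0.7769 + 2.1930 + 2.0475 + 2.1904 + 1.5769) / 10 = 18.12930 / 10 = 1.81293
Sum of squared deviations: (+1.18607)² + (−0.64293)² + (+0.69137)² + (−0.68823)² + (−0.26633)² + (−1.03603)² + (+0.38007)² + (+0.23457)² + (+0.37747)² + (−0.23603)² = 4.31373
Variance = 4.31373 / 9 = 0.47930
SE* = √0.47930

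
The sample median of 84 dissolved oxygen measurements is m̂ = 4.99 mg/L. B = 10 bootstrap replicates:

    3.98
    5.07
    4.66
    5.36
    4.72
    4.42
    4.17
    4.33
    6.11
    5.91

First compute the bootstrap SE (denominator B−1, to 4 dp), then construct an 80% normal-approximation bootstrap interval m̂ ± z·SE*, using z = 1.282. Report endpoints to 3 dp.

Mean of replicates = 4.8730; sum of squared deviations = 4.7420; SE* = √(4.7420/9) = 0.7259
Margin = 1.282 × 0.7259 = 0.9306
Interval: 4.99 ± 0.9306

(4.059, 5.921)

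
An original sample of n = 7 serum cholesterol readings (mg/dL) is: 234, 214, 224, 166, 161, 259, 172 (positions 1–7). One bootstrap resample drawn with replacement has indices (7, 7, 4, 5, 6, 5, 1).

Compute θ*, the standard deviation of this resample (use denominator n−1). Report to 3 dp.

Resample values: 172, 172, 166, 161, 259, 161, 234.
Mean = 189.2857; sum of squared deviations = 9599.4286
s² = 9599.4286 / 6 = 1599.9048
s = √1599.9048 = 39.999

θ* = 39.999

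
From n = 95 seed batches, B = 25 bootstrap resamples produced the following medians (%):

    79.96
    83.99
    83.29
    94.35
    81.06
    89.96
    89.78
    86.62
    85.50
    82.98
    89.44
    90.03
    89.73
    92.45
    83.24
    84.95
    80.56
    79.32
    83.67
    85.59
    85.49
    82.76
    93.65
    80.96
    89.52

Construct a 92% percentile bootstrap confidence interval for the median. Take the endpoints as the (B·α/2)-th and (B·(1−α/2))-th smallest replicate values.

(79.32, 93.65)

Sorted replicates: 79.32, 79.96, 80.56, 80.96, 81.06, 82.76, 82.98, 83.24, 83.29, 83.67, 83.99, 84.95, 85.49, 85.50, 85.59, 86.62, 89.44, 89.52, 89.73, 89.78, 89.96, 90.03, 92.45, 93.65, 94.35
α = 0.08; lower rank = 25 × 0.040 = 1; upper rank = 25 × 0.960 = 24.
The 1st smallest replicate is 79.32; the 24th is 93.65.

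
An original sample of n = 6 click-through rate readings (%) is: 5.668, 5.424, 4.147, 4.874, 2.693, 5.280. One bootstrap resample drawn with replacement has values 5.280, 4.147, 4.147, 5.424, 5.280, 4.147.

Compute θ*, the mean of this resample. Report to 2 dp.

θ* = 4.74

Mean = (5.280 + 4.147 + 4.147 + 5.424 + 5.280 + 4.147) / 6 = 28.4250 / 6 = 4.74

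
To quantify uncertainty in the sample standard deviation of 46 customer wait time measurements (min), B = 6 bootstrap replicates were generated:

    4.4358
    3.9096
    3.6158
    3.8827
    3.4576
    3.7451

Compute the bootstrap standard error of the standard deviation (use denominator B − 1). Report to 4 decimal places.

SE* = 0.3368

Bootstrap SE is the standard deviation of the 6 replicate standard deviations.
Mean of replicates: (4.4358 + 3.9096 + 3.6158 + 3.8827 + 3.4576 + 3.7451) / 6 = 23.04660 / 6 = 3.84110
Sum of squared deviations: (+0.59470)² + (+0.06850)² + (−0.22530)² + (+0.04160)² + (−0.38350)² + (−0.09600)² = 0.56714
Variance = 0.56714 / 5 = 0.11343
SE* = √0.11343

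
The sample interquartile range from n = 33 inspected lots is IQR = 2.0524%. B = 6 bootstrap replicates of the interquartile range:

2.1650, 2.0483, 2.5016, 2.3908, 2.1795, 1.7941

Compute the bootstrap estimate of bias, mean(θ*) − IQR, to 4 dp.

mean(θ*) = (2.1650 + 2.0483 + 2.5016 + 2.3908 + 2.1795 + 1.7941) / 6 = 2.17988
bias = 2.17988 − 2.0524

bias = +0.1275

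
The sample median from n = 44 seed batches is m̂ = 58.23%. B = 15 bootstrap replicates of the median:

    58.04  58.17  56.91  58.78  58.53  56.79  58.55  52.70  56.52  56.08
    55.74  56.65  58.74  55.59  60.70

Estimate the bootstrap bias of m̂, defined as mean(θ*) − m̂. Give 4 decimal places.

mean(θ*) = (58.04 + 58.17 + 56.91 + 58.78 + 58.53 + 56.79 + 58.55 + 52.70 + 56.52 + 56.08 + 55.74 + 56.65 + 58.74 + 55.59 + 60.70) / 15 = 57.23267
bias = 57.23267 − 58.23

bias = −0.9973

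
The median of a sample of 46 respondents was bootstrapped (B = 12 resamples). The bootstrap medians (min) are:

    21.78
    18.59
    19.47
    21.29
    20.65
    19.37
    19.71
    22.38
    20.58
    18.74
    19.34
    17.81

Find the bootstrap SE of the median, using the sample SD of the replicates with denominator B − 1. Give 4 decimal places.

SE* = 1.3757

Bootstrap SE is the standard deviation of the 12 replicate medians.
Mean of replicates: (21.78 + 18.59 + 19.47 + 21.29 + 20.65 + 19.37 + 19.71 + 22.38 + 20.58 + 18.74 + 19.34 + 17.81) / 12 = 239.71000 / 12 = 19.97583
Sum of squared deviations: (+1.80417)² + (−1.38583)² + (−0.50583)² + (+1.31417)² + (+0.67417)² + (−0.60583)² + (−0.26583)² + (+2.40417)² + (+0.60417)² + (−1.23583)² + (−0.63583)² + (−2.16583)² = 20.81809
Variance = 20.81809 / 11 = 1.89255
SE* = √1.89255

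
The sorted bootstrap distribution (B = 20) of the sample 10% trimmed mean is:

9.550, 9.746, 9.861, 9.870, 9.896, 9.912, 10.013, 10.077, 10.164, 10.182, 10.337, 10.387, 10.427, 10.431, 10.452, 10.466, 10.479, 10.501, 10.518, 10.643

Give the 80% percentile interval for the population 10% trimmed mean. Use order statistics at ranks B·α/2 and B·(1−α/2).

(9.746, 10.501)

α = 0.20; lower rank = 20 × 0.100 = 2; upper rank = 20 × 0.900 = 18.
The 2nd smallest replicate is 9.746; the 18th is 10.501.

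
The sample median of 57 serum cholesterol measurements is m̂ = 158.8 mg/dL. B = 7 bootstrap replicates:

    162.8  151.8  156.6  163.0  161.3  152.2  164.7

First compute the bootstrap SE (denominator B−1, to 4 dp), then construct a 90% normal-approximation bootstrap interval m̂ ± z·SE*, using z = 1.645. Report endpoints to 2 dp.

(149.99, 167.61)

Mean of replicates = 158.9143; sum of squared deviations = 172.0086; SE* = √(172.0086/6) = 5.3543
Margin = 1.645 × 5.3543 = 8.808
Interval: 158.8 ± 8.808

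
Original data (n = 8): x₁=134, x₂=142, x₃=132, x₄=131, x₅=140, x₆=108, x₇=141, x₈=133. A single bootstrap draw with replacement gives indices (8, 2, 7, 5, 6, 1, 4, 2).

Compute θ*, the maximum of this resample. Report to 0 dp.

Resample values: 133, 142, 141, 140, 108, 134, 131, 142.
Maximum = 142

θ* = 142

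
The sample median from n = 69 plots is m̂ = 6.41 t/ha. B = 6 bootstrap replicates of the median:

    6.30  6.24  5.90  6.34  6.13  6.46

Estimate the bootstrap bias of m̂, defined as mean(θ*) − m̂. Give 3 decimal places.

mean(θ*) = (6.30 + 6.24 + 5.90 + 6.34 + 6.13 + 6.46) / 6 = 6.2283
bias = 6.2283 − 6.41

bias = −0.182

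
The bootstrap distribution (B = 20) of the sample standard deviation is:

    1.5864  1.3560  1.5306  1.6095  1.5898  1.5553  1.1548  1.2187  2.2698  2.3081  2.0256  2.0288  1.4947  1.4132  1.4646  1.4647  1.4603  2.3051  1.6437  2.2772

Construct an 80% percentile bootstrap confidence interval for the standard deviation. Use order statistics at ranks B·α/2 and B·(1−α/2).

(1.2187, 2.2772)

Sorted replicates: 1.1548, 1.2187, 1.3560, 1.4132, 1.4603, 1.4646, 1.4647, 1.4947, 1.5306, 1.5553, 1.5864, 1.5898, 1.6095, 1.6437, 2.0256, 2.0288, 2.2698, 2.2772, 2.3051, 2.3081
α = 0.20; lower rank = 20 × 0.100 = 2; upper rank = 20 × 0.900 = 18.
The 2nd smallest replicate is 1.2187; the 18th is 2.2772.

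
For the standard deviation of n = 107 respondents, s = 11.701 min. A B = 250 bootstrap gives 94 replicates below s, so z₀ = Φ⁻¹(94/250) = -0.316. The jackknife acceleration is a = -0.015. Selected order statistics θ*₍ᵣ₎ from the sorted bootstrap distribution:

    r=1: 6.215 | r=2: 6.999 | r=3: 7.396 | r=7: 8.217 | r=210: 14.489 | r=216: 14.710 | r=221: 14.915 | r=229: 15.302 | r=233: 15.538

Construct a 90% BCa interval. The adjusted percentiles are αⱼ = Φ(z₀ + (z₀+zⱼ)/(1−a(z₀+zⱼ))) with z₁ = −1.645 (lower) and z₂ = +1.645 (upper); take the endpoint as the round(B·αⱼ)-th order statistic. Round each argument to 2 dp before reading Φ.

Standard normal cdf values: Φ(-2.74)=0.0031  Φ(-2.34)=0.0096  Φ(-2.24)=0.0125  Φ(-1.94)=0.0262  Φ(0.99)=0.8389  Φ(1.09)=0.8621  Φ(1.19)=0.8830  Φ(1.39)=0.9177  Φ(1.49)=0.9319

(6.999, 14.489)

Lower: z₀ + z₁ = -0.316 + (-1.645) = -1.961; 1 − a(z₀+z₁) = 1 − (-0.015)(-1.961) = 0.9706; argument = -0.316 + (-1.961)/0.9706 = -2.3364 → -2.34.
α₁ = Φ(-2.34) = 0.0096; rank = round(250 × 0.0096) = 2; θ*₍2₎ = 6.999.
Upper: z₀ + z₂ = 1.329; 1 − a(z₀+z₂) = 1.0199; argument = 0.9870 → 0.99; α₂ = 0.8389; rank = 210; θ*₍210₎ = 14.489.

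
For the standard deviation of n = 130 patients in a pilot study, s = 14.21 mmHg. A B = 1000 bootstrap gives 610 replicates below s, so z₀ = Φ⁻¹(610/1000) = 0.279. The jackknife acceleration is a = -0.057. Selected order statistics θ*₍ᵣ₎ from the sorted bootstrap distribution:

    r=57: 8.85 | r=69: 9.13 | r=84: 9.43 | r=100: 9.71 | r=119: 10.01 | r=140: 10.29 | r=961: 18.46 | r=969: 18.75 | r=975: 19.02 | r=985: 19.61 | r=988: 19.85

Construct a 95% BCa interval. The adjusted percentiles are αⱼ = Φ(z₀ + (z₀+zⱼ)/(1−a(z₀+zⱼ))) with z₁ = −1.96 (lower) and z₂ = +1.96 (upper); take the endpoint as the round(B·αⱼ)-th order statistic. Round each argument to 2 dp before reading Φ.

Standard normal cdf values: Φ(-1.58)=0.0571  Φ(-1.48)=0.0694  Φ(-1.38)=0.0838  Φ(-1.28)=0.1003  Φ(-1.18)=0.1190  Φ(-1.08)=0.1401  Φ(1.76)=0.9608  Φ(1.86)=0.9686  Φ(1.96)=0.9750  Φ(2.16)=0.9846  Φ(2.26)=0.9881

(8.85, 19.85)

Lower: z₀ + z₁ = 0.279 + (-1.960) = -1.681; 1 − a(z₀+z₁) = 1 − (-0.057)(-1.681) = 0.9042; argument = 0.279 + (-1.681)/0.9042 = -1.5801 → -1.58.
α₁ = Φ(-1.58) = 0.0571; rank = round(1000 × 0.0571) = 57; θ*₍57₎ = 8.85.
Upper: z₀ + z₂ = 2.239; 1 − a(z₀+z₂) = 1.1276; argument = 2.2646 → 2.26; α₂ = 0.9881; rank = 988; θ*₍988₎ = 19.85.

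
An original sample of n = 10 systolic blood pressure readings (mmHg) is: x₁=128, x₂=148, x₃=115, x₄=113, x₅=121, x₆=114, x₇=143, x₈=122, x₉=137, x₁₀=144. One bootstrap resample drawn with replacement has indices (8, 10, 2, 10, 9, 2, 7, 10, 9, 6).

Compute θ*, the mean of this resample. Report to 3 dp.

θ* = 138.100

Resample values: 122, 144, 148, 144, 137, 148, 143, 144, 137, 114.
Mean = (122 + 144 + 148 + 144 + 137 + 148 + 143 + 144 + 137 + 114) / 10 = 1381.0 / 10 = 138.100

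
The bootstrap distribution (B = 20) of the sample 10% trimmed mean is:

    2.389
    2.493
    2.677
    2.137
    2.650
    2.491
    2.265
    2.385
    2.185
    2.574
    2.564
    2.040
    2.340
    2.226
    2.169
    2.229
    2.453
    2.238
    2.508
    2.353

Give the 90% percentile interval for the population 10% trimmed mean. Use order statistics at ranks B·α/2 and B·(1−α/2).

Sorted replicates: 2.040, 2.137, 2.169, 2.185, 2.226, 2.229, 2.238, 2.265, 2.340, 2.353, 2.385, 2.389, 2.453, 2.491, 2.493, 2.508, 2.564, 2.574, 2.650, 2.677
α = 0.10; lower rank = 20 × 0.050 = 1; upper rank = 20 × 0.950 = 19.
The 1st smallest replicate is 2.040; the 19th is 2.650.

(2.040, 2.650)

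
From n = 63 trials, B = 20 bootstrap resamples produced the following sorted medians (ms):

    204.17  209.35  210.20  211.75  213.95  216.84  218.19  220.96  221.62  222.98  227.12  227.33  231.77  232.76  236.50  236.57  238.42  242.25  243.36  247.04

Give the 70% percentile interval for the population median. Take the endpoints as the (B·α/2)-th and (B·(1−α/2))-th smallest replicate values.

(210.20, 238.42)

α = 0.30; lower rank = 20 × 0.150 = 3; upper rank = 20 × 0.850 = 17.
The 3rd smallest replicate is 210.20; the 17th is 238.42.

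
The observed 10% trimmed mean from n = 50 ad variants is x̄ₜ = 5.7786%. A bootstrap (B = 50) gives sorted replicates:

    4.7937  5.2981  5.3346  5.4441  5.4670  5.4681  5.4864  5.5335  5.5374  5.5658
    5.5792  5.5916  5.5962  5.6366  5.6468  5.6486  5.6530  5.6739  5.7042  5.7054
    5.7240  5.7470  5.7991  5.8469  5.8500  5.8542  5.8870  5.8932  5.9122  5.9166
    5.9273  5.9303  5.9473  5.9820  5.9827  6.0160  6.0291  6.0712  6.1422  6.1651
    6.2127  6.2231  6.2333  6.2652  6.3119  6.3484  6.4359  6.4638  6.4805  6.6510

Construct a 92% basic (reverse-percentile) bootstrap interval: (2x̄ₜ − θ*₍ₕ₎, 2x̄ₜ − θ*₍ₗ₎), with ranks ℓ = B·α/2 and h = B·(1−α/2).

(5.0934, 6.2591)

Percentile endpoints at ranks 2 and 48: θ*₍2₎ = 5.2981, θ*₍48₎ = 6.4638.
Basic interval reflects these around x̄ₜ:
  lower = 2 × 5.7786 − 6.4638 = 5.0934
  upper = 2 × 5.7786 − 5.2981 = 6.2591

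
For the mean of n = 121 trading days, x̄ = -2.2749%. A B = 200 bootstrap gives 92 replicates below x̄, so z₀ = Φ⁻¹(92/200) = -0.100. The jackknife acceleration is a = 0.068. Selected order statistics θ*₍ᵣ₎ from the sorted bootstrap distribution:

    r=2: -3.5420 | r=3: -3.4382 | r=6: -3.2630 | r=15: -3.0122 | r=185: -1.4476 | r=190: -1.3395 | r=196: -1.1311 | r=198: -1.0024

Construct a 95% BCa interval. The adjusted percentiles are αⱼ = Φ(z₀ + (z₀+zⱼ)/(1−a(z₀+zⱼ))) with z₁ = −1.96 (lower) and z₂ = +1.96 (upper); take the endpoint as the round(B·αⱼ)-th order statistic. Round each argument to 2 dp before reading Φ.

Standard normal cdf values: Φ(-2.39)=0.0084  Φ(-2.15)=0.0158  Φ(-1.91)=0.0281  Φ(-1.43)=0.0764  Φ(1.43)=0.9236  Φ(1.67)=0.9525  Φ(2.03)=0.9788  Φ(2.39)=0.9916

(-3.2630, -1.1311)

Lower: z₀ + z₁ = -0.100 + (-1.960) = -2.060; 1 − a(z₀+z₁) = 1 − (0.068)(-2.060) = 1.1401; argument = -0.100 + (-2.060)/1.1401 = -1.9069 → -1.91.
α₁ = Φ(-1.91) = 0.0281; rank = round(200 × 0.0281) = 6; θ*₍6₎ = -3.2630.
Upper: z₀ + z₂ = 1.860; 1 − a(z₀+z₂) = 0.8735; argument = 2.0293 → 2.03; α₂ = 0.9788; rank = 196; θ*₍196₎ = -1.1311.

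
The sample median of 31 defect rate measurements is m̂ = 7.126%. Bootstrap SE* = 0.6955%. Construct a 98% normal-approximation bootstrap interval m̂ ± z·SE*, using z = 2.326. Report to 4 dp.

(5.5083, 8.7437)

Margin = 2.326 × 0.6955 = 1.61773
Interval: 7.126 ± 1.61773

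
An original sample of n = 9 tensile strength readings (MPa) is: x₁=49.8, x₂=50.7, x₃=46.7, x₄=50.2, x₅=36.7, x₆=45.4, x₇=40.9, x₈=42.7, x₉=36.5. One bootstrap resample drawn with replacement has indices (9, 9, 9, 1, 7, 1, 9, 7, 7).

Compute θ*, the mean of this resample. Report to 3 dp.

Resample values: 36.5, 36.5, 36.5, 49.8, 40.9, 49.8, 36.5, 40.9, 40.9.
Mean = (36.5 + 36.5 + 36.5 + 49.8 + 40.9 + 49.8 + 36.5 + 40.9 + 40.9) / 9 = 368.30 / 9 = 40.922

θ* = 40.922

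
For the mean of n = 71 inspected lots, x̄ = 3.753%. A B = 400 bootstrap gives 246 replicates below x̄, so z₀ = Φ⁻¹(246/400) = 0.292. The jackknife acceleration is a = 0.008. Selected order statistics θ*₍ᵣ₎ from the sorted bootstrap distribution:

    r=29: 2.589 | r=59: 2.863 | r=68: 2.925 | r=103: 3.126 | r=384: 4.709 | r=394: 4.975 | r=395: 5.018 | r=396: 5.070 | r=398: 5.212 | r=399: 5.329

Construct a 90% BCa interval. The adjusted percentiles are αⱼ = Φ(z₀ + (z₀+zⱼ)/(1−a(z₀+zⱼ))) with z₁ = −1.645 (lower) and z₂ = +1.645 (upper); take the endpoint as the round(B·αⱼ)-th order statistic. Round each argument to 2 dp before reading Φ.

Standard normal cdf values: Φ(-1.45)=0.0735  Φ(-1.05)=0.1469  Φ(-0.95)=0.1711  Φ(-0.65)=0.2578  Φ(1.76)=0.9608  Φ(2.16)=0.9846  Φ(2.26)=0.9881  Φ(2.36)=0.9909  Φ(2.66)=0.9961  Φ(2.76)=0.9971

(2.863, 5.018)

Lower: z₀ + z₁ = 0.292 + (-1.645) = -1.353; 1 − a(z₀+z₁) = 1 − (0.008)(-1.353) = 1.0108; argument = 0.292 + (-1.353)/1.0108 = -1.0465 → -1.05.
α₁ = Φ(-1.05) = 0.1469; rank = round(400 × 0.1469) = 59; θ*₍59₎ = 2.863.
Upper: z₀ + z₂ = 1.937; 1 − a(z₀+z₂) = 0.9845; argument = 2.2595 → 2.26; α₂ = 0.9881; rank = 395; θ*₍395₎ = 5.018.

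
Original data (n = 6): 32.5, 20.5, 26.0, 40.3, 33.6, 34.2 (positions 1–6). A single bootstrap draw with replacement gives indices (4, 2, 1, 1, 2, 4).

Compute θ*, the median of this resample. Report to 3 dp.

Resample values: 40.3, 20.5, 32.5, 32.5, 20.5, 40.3.
Sorted: 20.5, 20.5, 32.5, 32.5, 40.3, 40.3
Median = average of the two middle values = 32.500

θ* = 32.500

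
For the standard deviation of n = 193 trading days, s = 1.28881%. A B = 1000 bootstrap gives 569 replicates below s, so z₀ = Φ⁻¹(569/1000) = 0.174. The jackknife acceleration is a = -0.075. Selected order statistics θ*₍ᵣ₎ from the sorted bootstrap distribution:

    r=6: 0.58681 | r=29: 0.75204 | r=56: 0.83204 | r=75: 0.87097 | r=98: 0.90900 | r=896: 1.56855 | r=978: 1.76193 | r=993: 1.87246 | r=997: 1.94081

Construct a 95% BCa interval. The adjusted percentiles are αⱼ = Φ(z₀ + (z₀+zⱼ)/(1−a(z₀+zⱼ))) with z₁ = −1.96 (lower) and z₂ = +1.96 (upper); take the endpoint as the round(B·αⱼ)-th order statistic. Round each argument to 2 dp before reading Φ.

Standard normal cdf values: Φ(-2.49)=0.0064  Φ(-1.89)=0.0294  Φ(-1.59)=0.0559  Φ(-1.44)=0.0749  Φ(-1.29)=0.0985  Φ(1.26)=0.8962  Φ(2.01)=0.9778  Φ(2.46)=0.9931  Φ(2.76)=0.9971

Lower: z₀ + z₁ = 0.174 + (-1.960) = -1.786; 1 − a(z₀+z₁) = 1 − (-0.075)(-1.786) = 0.8660; argument = 0.174 + (-1.786)/0.8660 = -1.8882 → -1.89.
α₁ = Φ(-1.89) = 0.0294; rank = round(1000 × 0.0294) = 29; θ*₍29₎ = 0.75204.
Upper: z₀ + z₂ = 2.134; 1 − a(z₀+z₂) = 1.1601; argument = 2.0136 → 2.01; α₂ = 0.9778; rank = 978; θ*₍978₎ = 1.76193.

(0.75204, 1.76193)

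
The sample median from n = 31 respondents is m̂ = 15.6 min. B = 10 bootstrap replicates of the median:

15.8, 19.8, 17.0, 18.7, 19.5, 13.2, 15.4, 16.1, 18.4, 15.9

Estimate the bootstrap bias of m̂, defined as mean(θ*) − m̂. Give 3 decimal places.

mean(θ*) = (15.8 + 19.8 + 17.0 + 18.7 + 19.5 + 13.2 + 15.4 + 16.1 + 18.4 + 15.9) / 10 = 16.9800
bias = 16.9800 − 15.6

bias = +1.380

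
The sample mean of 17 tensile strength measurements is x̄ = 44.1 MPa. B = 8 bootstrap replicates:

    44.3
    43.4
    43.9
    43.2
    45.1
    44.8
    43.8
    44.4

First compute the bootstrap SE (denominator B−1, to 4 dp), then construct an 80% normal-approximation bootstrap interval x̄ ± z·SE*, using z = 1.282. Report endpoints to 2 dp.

Mean of replicates = 44.1125; sum of squared deviations = 3.0487; SE* = √(3.0487/7) = 0.6600
Margin = 1.282 × 0.6600 = 0.846
Interval: 44.1 ± 0.846

(43.25, 44.95)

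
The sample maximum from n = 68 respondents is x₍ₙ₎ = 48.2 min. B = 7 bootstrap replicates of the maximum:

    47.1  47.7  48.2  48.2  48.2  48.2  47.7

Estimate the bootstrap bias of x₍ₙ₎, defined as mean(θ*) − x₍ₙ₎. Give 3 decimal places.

bias = −0.300

mean(θ*) = (47.1 + 47.7 + 48.2 + 48.2 + 48.2 + 48.2 + 47.7) / 7 = 47.9000
bias = 47.9000 − 48.2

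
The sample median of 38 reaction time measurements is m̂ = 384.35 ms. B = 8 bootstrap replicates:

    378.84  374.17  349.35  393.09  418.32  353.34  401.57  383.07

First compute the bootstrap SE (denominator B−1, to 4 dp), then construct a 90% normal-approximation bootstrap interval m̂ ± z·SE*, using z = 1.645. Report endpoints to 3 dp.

Mean of replicates = 381.4688; sum of squared deviations = 3782.7151; SE* = √(3782.7151/7) = 23.2462
Margin = 1.645 × 23.2462 = 38.2400
Interval: 384.35 ± 38.2400

(346.110, 422.590)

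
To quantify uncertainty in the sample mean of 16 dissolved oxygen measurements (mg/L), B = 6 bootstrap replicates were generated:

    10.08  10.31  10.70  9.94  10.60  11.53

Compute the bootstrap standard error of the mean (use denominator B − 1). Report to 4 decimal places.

SE* = 0.5714

Bootstrap SE is the standard deviation of the 6 replicate means.
Mean of replicates: (10.08 + 10.31 + 10.70 + 9.94 + 10.60 + 11.53) / 6 = 63.16000 / 6 = 10.52667
Sum of squared deviations: (−0.44667)² + (−0.21667)² + (+0.17333)² + (−0.58667)² + (+0.07333)² + (+1.00333)² = 1.63273
Variance = 1.63273 / 5 = 0.32655
SE* = √0.32655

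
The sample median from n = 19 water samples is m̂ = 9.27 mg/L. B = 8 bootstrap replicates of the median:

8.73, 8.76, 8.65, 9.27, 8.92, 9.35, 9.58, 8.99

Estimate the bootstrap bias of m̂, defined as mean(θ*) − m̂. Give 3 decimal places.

mean(θ*) = (8.73 + 8.76 + 8.65 + 9.27 + 8.92 + 9.35 + 9.58 + 8.99) / 8 = 9.0312
bias = 9.0312 − 9.27

bias = −0.239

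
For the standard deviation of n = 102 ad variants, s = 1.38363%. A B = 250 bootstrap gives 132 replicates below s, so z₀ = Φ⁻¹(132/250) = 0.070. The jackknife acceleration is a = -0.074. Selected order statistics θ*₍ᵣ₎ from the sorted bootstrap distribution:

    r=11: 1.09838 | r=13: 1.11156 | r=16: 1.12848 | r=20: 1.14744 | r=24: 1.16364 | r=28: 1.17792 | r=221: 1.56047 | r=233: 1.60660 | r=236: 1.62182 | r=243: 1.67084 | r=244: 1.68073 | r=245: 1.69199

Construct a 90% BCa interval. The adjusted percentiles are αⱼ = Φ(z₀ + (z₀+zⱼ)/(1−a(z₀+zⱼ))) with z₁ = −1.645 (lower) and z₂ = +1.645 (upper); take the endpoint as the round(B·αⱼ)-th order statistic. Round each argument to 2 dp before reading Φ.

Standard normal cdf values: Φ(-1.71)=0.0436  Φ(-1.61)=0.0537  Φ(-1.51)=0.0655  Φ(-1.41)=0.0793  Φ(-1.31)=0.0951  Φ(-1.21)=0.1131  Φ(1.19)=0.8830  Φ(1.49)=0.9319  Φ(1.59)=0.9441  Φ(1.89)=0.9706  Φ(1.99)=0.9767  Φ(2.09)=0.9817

Lower: z₀ + z₁ = 0.070 + (-1.645) = -1.575; 1 − a(z₀+z₁) = 1 − (-0.074)(-1.575) = 0.8835; argument = 0.070 + (-1.575)/0.8835 = -1.7128 → -1.71.
α₁ = Φ(-1.71) = 0.0436; rank = round(250 × 0.0436) = 11; θ*₍11₎ = 1.09838.
Upper: z₀ + z₂ = 1.715; 1 − a(z₀+z₂) = 1.1269; argument = 1.5919 → 1.59; α₂ = 0.9441; rank = 236; θ*₍236₎ = 1.62182.

(1.09838, 1.62182)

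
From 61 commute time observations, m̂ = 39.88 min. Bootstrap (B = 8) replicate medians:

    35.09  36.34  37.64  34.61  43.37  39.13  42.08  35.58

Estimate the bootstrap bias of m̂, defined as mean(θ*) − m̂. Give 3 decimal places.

mean(θ*) = (35.09 + 36.34 + 37.64 + 34.61 + 43.37 + 39.13 + 42.08 + 35.58) / 8 = 37.9800
bias = 37.9800 − 39.88

bias = −1.900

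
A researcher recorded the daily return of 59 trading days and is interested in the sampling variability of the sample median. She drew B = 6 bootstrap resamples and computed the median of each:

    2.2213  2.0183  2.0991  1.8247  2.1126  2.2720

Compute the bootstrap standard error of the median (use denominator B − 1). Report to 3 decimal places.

Bootstrap SE is the standard deviation of the 6 replicate medians.
Mean of replicates: (2.2213 + 2.0183 + 2.0991 + 1.8247 + 2.1126 + 2.2720) / 6 = 12.54800 / 6 = 2.09133
Sum of squared deviations: (+0.12997)² + (−0.07303)² + (+0.00777)² + (−0.26663)² + (+0.02127)² + (+0.18067)² = 0.12647
Variance = 0.12647 / 5 = 0.02529
SE* = √0.02529

SE* = 0.159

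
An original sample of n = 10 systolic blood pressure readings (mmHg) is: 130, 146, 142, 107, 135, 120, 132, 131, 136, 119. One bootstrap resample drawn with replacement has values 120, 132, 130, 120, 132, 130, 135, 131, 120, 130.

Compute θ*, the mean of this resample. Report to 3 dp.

θ* = 128.000

Mean = (120 + 132 + 130 + 120 + 132 + 130 + 135 + 131 + 120 + 130) / 10 = 1280.0 / 10 = 128.000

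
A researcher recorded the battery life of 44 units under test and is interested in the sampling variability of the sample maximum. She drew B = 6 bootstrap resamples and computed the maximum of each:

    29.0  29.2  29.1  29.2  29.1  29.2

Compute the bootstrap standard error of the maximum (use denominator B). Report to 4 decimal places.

SE* = 0.0745

Bootstrap SE is the standard deviation of the 6 replicate maximums.
Mean of replicates: (29.0 + 29.2 + 29.1 + 29.2 + 29.1 + 29.2) / 6 = 174.800000 / 6 = 29.133333
Sum of squared deviations: (−0.133333)² + (+0.066667)² + (−0.033333)² + (+0.066667)² + (−0.033333)² + (+0.066667)² = 0.033333
Variance = 0.033333 / 6 = 0.005556
SE* = √0.005556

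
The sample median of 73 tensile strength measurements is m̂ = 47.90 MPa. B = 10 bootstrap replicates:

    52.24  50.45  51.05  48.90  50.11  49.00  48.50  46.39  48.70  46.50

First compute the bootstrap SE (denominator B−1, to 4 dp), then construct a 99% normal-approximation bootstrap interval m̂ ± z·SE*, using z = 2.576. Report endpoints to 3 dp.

Mean of replicates = 49.1840; sum of squared deviations = 31.1082; SE* = √(31.1082/9) = 1.8592
Margin = 2.576 × 1.8592 = 4.7893
Interval: 47.90 ± 4.7893

(43.111, 52.689)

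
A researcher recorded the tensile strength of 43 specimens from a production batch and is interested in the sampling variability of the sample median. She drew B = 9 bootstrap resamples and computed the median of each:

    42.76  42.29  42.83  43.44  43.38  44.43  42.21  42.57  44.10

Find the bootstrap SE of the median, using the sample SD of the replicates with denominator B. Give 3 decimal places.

SE* = 0.736

Bootstrap SE is the standard deviation of the 9 replicate medians.
Mean of replicates: (42.76 + 42.29 + 42.83 + 43.44 + 43.38 + 44.43 + 42.21 + 42.57 + 44.10) / 9 = 388.0100 / 9 = 43.1122
Sum of squared deviations: (−0.3522)² + (−0.8222)² + (−0.2822)² + (+0.3278)² + (+0.2678)² + (+1.3178)² + (−0.9022)² + (−0.5422)² + (+0.9878)² = 4.8792
Variance = 4.8792 / 9 = 0.5421
SE* = √0.5421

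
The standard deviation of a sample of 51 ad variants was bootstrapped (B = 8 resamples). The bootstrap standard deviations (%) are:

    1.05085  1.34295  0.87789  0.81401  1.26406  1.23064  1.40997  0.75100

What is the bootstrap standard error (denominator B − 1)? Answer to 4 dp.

Bootstrap SE is the standard deviation of the 8 replicate standard deviations.
Mean of replicates: (1.05085 + 1.34295 + 0.87789 + 0.81401 + 1.26406 + 1.23064 + 1.40997 + 0.75100) / 8 = 8.741370 / 8 = 1.092671
Sum of squared deviations: (−0.041821)² + (+0.250279)² + (−0.214781)² + (−0.278661)² + (+0.171389)² + (+0.137969)² + (+0.317299)² + (−0.341671)² = 0.453999
Variance = 0.453999 / 7 = 0.064857
SE* = √0.064857

SE* = 0.2547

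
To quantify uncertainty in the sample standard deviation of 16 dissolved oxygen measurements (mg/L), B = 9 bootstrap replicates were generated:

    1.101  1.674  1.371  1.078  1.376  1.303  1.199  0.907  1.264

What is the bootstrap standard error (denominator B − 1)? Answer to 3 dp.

Bootstrap SE is the standard deviation of the 9 replicate standard deviations.
Mean of replicates: (1.101 + 1.674 + 1.371 + 1.078 + 1.376 + 1.303 + 1.199 + 0.907 + 1.264) / 9 = 11.27300 / 9 = 1.25256
Sum of squared deviations: (−0.15156)² + (+0.42144)² + (+0.11844)² + (−0.17456)² + (+0.12344)² + (+0.05044)² + (−0.05356)² + (−0.34556)² + (+0.01144)² = 0.38527
Variance = 0.38527 / 8 = 0.04816
SE* = √0.04816

SE* = 0.219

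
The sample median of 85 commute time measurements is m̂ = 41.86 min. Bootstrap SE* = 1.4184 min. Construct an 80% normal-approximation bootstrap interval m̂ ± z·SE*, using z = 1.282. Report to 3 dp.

(40.042, 43.678)

Margin = 1.282 × 1.4184 = 1.8184
Interval: 41.86 ± 1.8184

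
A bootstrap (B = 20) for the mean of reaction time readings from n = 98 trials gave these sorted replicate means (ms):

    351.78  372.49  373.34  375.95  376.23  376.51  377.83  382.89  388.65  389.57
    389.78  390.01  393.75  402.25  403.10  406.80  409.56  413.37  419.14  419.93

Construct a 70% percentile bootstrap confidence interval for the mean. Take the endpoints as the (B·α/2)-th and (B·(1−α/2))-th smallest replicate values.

α = 0.30; lower rank = 20 × 0.150 = 3; upper rank = 20 × 0.850 = 17.
The 3rd smallest replicate is 373.34; the 17th is 409.56.

(373.34, 409.56)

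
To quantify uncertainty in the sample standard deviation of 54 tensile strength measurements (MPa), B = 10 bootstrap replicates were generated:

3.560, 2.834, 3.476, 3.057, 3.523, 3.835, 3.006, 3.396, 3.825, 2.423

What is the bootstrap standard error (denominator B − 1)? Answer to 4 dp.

SE* = 0.4535

Bootstrap SE is the standard deviation of the 10 replicate standard deviations.
Mean of replicates: (3.560 + 2.834 + 3.476 + 3.057 + 3.523 + 3.835 + 3.006 + 3.396 + 3.825 + 2.423) / 10 = 32.93500 / 10 = 3.29350
Sum of squared deviations: (+0.26650)² + (−0.45950)² + (+0.18250)² + (−0.23650)² + (+0.22950)² + (+0.54150)² + (−0.28750)² + (+0.10250)² + (+0.53150)² + (−0.87050)² = 1.85072
Variance = 1.85072 / 9 = 0.20564
SE* = √0.20564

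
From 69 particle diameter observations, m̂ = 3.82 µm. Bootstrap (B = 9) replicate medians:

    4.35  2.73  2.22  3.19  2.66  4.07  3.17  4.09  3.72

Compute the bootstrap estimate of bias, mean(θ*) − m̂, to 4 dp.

mean(θ*) = (4.35 + 2.73 + 2.22 + 3.19 + 2.66 + 4.07 + 3.17 + 4.09 + 3.72) / 9 = 3.35556
bias = 3.35556 − 3.82

bias = −0.4644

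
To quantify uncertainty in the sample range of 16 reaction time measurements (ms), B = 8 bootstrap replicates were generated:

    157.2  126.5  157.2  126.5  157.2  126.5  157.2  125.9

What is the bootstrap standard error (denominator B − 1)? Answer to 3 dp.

SE* = 16.491

Bootstrap SE is the standard deviation of the 8 replicate ranges.
Mean of replicates: (157.2 + 126.5 + 157.2 + 126.5 + 157.2 + 126.5 + 157.2 + 125.9) / 8 = 1134.2000 / 8 = 141.7750
Sum of squared deviations: (+15.4250)² + (−15.2750)² + (+15.4250)² + (−15.2750)² + (+15.4250)² + (−15.2750)² + (+15.4250)² + (−15.8750)² = 1903.7150
Variance = 1903.7150 / 7 = 271.9593
SE* = √271.9593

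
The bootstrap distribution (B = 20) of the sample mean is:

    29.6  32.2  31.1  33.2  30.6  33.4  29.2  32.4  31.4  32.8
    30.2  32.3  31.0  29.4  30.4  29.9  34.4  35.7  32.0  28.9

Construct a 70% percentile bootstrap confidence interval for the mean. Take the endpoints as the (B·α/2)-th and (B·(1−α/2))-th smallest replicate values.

Sorted replicates: 28.9, 29.2, 29.4, 29.6, 29.9, 30.2, 30.4, 30.6, 31.0, 31.1, 31.4, 32.0, 32.2, 32.3, 32.4, 32.8, 33.2, 33.4, 34.4, 35.7
α = 0.30; lower rank = 20 × 0.150 = 3; upper rank = 20 × 0.850 = 17.
The 3rd smallest replicate is 29.4; the 17th is 33.2.

(29.4, 33.2)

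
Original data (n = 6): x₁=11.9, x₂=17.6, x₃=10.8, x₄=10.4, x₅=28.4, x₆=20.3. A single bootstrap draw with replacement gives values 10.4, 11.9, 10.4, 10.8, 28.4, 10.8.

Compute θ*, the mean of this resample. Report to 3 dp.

Mean = (10.4 + 11.9 + 10.4 + 10.8 + 28.4 + 10.8) / 6 = 82.70 / 6 = 13.783

θ* = 13.783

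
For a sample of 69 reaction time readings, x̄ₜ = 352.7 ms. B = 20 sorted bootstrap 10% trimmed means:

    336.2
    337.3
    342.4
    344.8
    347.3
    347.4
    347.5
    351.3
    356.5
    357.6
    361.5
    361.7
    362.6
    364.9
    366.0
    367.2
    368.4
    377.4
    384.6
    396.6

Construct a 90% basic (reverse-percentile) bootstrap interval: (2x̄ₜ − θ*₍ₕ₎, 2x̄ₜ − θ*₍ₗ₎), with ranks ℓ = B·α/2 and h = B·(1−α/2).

Percentile endpoints at ranks 1 and 19: θ*₍1₎ = 336.2, θ*₍19₎ = 384.6.
Basic interval reflects these around x̄ₜ:
  lower = 2 × 352.7 − 384.6 = 320.8
  upper = 2 × 352.7 − 336.2 = 369.2

(320.8, 369.2)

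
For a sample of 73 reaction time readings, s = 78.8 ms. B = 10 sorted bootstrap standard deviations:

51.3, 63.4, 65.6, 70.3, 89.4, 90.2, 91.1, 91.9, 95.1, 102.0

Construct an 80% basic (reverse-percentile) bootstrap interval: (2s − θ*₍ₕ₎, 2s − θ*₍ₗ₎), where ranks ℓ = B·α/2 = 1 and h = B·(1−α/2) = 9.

Percentile endpoints at ranks 1 and 9: θ*₍1₎ = 51.3, θ*₍9₎ = 95.1.
Basic interval reflects these around s:
  lower = 2 × 78.8 − 95.1 = 62.5
  upper = 2 × 78.8 − 51.3 = 106.3

(62.5, 106.3)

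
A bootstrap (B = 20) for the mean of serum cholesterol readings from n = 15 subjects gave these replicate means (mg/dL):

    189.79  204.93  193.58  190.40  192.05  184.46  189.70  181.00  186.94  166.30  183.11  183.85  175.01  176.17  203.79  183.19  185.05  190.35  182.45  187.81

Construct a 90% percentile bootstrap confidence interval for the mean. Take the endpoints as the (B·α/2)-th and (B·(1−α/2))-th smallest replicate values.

(166.30, 203.79)

Sorted replicates: 166.30, 175.01, 176.17, 181.00, 182.45, 183.11, 183.19, 183.85, 184.46, 185.05, 186.94, 187.81, 189.70, 189.79, 190.35, 190.40, 192.05, 193.58, 203.79, 204.93
α = 0.10; lower rank = 20 × 0.050 = 1; upper rank = 20 × 0.950 = 19.
The 1st smallest replicate is 166.30; the 19th is 203.79.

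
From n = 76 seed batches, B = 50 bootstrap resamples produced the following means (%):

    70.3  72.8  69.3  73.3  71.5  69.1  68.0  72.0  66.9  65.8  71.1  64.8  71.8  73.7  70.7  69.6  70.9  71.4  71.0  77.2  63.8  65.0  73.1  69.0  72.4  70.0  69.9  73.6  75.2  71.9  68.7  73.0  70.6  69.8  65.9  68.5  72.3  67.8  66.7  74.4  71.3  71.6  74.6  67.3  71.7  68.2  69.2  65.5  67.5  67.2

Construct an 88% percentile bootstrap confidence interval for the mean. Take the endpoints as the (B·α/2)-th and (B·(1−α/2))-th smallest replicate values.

Sorted replicates: 63.8, 64.8, 65.0, 65.5, 65.8, 65.9, 66.7, 66.9, 67.2, 67.3, 67.5, 67.8, 68.0, 68.2, 68.5, 68.7, 69.0, 69.1, 69.2, 69.3, 69.6, 69.8, 69.9, 70.0, 70.3, 70.6, 70.7, 70.9, 71.0, 71.1, 71.3, 71.4, 71.5, 71.6, 71.7, 71.8, 71.9, 72.0, 72.3, 72.4, 72.8, 73.0, 73.1, 73.3, 73.6, 73.7, 74.4, 74.6, 75.2, 77.2
α = 0.12; lower rank = 50 × 0.060 = 3; upper rank = 50 × 0.940 = 47.
The 3rd smallest replicate is 65.0; the 47th is 74.4.

(65.0, 74.4)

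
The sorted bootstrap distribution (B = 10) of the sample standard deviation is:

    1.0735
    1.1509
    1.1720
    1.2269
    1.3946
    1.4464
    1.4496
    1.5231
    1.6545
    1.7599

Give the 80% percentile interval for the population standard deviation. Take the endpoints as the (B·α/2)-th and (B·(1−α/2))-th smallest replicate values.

(1.0735, 1.6545)

α = 0.20; lower rank = 10 × 0.100 = 1; upper rank = 10 × 0.900 = 9.
The 1st smallest replicate is 1.0735; the 9th is 1.6545.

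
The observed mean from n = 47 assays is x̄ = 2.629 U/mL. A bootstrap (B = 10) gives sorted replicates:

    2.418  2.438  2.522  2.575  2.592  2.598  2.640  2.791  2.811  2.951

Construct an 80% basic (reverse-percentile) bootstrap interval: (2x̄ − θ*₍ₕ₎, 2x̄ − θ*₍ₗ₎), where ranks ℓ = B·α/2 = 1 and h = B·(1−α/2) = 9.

(2.447, 2.840)

Percentile endpoints at ranks 1 and 9: θ*₍1₎ = 2.418, θ*₍9₎ = 2.811.
Basic interval reflects these around x̄:
  lower = 2 × 2.629 − 2.811 = 2.447
  upper = 2 × 2.629 − 2.418 = 2.840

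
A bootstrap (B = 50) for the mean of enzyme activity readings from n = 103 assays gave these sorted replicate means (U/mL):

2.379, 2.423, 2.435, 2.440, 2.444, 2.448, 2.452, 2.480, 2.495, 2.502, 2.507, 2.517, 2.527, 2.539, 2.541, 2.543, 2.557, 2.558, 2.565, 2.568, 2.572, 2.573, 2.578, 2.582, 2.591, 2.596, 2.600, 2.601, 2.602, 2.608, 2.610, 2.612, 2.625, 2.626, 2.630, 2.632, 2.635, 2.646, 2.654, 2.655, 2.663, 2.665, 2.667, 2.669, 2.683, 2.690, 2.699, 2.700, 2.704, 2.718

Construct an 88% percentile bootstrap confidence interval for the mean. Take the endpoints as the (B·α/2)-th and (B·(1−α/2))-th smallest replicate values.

(2.435, 2.699)

α = 0.12; lower rank = 50 × 0.060 = 3; upper rank = 50 × 0.940 = 47.
The 3rd smallest replicate is 2.435; the 47th is 2.699.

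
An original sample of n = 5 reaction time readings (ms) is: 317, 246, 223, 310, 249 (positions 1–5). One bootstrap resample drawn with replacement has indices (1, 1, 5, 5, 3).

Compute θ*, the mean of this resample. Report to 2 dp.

Resample values: 317, 317, 249, 249, 223.
Mean = (317 + 317 + 249 + 249 + 223) / 5 = 1355.0 / 5 = 271.00

θ* = 271.00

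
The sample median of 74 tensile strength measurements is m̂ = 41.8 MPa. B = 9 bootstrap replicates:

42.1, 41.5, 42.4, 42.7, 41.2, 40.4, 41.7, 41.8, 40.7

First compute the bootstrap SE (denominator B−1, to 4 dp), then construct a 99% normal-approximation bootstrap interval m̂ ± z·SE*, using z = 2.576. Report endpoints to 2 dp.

Mean of replicates = 41.6111; sum of squared deviations = 4.5689; SE* = √(4.5689/8) = 0.7557
Margin = 2.576 × 0.7557 = 1.947
Interval: 41.8 ± 1.947

(39.85, 43.75)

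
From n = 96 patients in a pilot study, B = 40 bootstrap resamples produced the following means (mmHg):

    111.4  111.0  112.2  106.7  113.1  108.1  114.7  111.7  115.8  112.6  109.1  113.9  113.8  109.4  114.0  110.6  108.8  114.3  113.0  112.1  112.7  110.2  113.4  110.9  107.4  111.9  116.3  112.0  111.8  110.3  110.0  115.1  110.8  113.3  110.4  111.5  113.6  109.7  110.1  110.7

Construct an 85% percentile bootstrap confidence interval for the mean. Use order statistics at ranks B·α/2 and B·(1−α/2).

Sorted replicates: 106.7, 107.4, 108.1, 108.8, 109.1, 109.4, 109.7, 110.0, 110.1, 110.2, 110.3, 110.4, 110.6, 110.7, 110.8, 110.9, 111.0, 111.4, 111.5, 111.7, 111.8, 111.9, 112.0, 112.1, 112.2, 112.6, 112.7, 113.0, 113.1, 113.3, 113.4, 113.6, 113.8, 113.9, 114.0, 114.3, 114.7, 115.1, 115.8, 116.3
α = 0.15; lower rank = 40 × 0.075 = 3; upper rank = 40 × 0.925 = 37.
The 3rd smallest replicate is 108.1; the 37th is 114.7.

(108.1, 114.7)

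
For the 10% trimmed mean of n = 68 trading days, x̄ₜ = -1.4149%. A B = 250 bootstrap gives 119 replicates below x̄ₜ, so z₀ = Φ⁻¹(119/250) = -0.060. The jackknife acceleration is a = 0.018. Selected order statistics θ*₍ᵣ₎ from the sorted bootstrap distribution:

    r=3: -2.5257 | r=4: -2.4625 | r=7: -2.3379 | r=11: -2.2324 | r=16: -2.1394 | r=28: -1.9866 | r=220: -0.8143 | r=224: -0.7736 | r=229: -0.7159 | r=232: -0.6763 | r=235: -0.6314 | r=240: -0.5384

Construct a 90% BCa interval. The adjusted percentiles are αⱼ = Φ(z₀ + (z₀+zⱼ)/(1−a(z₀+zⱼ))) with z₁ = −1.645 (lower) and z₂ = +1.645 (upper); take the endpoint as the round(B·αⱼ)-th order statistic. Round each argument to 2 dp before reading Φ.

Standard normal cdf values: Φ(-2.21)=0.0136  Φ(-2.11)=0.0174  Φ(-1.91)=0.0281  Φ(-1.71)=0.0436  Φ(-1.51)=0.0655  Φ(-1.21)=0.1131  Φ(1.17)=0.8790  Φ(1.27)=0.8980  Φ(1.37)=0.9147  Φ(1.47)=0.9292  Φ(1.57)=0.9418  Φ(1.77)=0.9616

Lower: z₀ + z₁ = -0.060 + (-1.645) = -1.705; 1 − a(z₀+z₁) = 1 − (0.018)(-1.705) = 1.0307; argument = -0.060 + (-1.705)/1.0307 = -1.7142 → -1.71.
α₁ = Φ(-1.71) = 0.0436; rank = round(250 × 0.0436) = 11; θ*₍11₎ = -2.2324.
Upper: z₀ + z₂ = 1.585; 1 − a(z₀+z₂) = 0.9715; argument = 1.5715 → 1.57; α₂ = 0.9418; rank = 235; θ*₍235₎ = -0.6314.

(-2.2324, -0.6314)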